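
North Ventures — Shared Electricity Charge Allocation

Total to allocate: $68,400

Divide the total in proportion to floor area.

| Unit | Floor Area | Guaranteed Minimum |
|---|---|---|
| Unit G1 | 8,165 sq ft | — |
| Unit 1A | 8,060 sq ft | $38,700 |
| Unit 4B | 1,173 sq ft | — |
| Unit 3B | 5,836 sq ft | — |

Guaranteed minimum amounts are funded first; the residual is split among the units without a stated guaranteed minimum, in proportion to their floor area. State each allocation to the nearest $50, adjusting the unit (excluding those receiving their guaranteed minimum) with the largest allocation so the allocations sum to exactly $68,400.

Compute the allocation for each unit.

Unit G1: $16,000 · Unit 1A: $38,700 · Unit 4B: $2,300 · Unit 3B: $11,400

Minimums first: Unit 1A $38,700. Residual $29,700.
Residual split over remaining floor area 15,174: Unit G1 15,981.32 → $16,000; Unit 4B 2,295.91 → $2,300; Unit 3B 11,422.78 → $11,400.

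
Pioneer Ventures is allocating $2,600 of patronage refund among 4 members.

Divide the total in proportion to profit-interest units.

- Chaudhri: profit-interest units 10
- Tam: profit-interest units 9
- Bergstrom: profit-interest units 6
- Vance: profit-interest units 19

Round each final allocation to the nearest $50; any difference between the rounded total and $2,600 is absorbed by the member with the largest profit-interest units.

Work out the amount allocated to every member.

Chaudhri: $600 · Tam: $550 · Bergstrom: $350 · Vance: $1,100

Total profit-interest units = 10 + 9 + 6 + 19 = 44.
Pro-rata amounts: Chaudhri 590.91; Tam 531.82; Bergstrom 354.55; Vance 1,122.73.
At nearest $50: Chaudhri $600; Tam $550; Bergstrom $350; Vance $1,100. Sum = $2,600.
Rounded total matches; no reconciliation needed.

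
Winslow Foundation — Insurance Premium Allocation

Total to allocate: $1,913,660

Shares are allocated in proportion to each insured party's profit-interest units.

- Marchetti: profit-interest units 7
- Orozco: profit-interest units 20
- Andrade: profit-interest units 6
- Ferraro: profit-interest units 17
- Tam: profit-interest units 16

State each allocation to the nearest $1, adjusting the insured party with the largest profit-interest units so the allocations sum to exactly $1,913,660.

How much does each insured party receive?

Profit-interest units total: 7 + 20 + 6 + 17 + 16 = 66.
Pro-rata amounts: Marchetti 202,963.94; Orozco 579,896.97; Andrade 173,969.09; Ferraro 492,912.42; Tam 463,917.58.
After rounding ($1): Marchetti $202,964; Orozco $579,897; Andrade $173,969; Ferraro $492,912; Tam $463,918. Sum = $1,913,660.
No rounding difference to absorb.

Marchetti: $202,964 | Orozco: $579,897 | Andrade: $173,969 | Ferraro: $492,912 | Tam: $463,918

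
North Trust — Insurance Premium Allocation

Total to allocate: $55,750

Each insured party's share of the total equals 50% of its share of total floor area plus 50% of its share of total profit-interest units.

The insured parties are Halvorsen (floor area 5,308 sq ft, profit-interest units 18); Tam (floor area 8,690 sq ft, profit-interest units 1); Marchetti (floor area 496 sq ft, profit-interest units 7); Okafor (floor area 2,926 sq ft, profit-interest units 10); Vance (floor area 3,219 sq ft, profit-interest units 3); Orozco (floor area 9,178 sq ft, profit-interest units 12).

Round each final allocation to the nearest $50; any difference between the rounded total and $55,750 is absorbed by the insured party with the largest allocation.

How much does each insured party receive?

Halvorsen: $14,800 · Tam: $8,650 · Marchetti: $4,300 · Okafor: $8,200 · Vance: $4,650 · Orozco: $15,150

Totals — floor area 29,817, profit-interest units 51.
Combined weights (50% floor area + 50% profit-interest units): Halvorsen 0.2655; Tam 0.1555; Marchetti 0.0769; Okafor 0.1471; Vance 0.0834; Orozco 0.2716.
Pro-rata amounts: Halvorsen 14,800.52; Tam 8,670.58; Marchetti 4,289.68; Okafor 8,201.11; Vance 4,649.05; Orozco 15,139.05.
At nearest $50: Halvorsen $14,800; Tam $8,650; Marchetti $4,300; Okafor $8,200; Vance $4,650; Orozco $15,150. Sum = $55,750.
Sum already equals the total — no adjustment.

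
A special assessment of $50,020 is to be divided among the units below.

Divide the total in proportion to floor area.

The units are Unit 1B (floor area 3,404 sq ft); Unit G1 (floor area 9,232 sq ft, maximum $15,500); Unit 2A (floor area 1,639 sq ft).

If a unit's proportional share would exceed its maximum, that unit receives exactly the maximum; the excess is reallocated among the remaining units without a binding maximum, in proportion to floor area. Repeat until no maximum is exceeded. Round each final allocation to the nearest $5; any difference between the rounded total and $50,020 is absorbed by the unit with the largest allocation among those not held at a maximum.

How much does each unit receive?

Sum of floor area: 14,275.
Pro-rata shares before constraints: Unit 1B 11,927.71; Unit G1 32,349.19; Unit 2A 5,743.10.
Capped: Unit G1 ($15,500); balance $34,520 reallocated over remaining floor area 5,043.
Remaining shares: Unit 1B 23,300.83 → $23,300; Unit 2A 11,219.17 → $11,220.

Unit 1B: $23,300 · Unit G1: $15,500 · Unit 2A: $11,220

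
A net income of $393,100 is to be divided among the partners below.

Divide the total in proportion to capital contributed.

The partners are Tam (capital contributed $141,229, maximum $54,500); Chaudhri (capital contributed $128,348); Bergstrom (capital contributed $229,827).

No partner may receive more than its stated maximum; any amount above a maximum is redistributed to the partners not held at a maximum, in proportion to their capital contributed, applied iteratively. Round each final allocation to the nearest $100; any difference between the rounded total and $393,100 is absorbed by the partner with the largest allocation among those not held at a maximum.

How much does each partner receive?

Total capital contributed = 499,404.
Pro-rata shares before constraints: Tam 111,166.75; Chaudhri 101,027.62; Bergstrom 180,905.63.
Capped: Tam ($54,500); remaining pool $338,600 reallocated over remaining capital contributed 358,175.
Remaining shares: Chaudhri 121,333.52 → $121,300; Bergstrom 217,266.48 → $217,300.

Tam: $54,500 | Chaudhri: $121,300 | Bergstrom: $217,300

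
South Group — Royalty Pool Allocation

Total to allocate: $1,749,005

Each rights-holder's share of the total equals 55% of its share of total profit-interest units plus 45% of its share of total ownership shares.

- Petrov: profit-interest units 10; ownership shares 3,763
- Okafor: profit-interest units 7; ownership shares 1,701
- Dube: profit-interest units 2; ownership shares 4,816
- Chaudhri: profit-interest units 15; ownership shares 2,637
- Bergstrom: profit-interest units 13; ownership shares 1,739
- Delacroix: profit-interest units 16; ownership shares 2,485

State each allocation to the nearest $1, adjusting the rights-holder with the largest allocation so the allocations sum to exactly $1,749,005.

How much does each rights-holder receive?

Profit-interest units total 63; ownership shares total 17,141.
Combined weights (55% profit-interest units + 45% ownership shares): Petrov 0.1861; Okafor 0.1058; Dube 0.1439; Chaudhri 0.2002; Bergstrom 0.1591; Delacroix 0.2049.
Proportional shares: Petrov 325,474.16; Okafor 184,987.36; Dube 251,671.35; Chaudhri 350,117.80; Bergstrom 278,346.73; Delacroix 358,407.60.
After rounding ($1): Petrov $325,474; Okafor $184,987; Dube $251,671; Chaudhri $350,118; Bergstrom $278,347; Delacroix $358,408. Sum = $1,749,005.
No rounding difference to absorb.

Petrov: $325,474 | Okafor: $184,987 | Dube: $251,671 | Chaudhri: $350,118 | Bergstrom: $278,347 | Delacroix: $358,408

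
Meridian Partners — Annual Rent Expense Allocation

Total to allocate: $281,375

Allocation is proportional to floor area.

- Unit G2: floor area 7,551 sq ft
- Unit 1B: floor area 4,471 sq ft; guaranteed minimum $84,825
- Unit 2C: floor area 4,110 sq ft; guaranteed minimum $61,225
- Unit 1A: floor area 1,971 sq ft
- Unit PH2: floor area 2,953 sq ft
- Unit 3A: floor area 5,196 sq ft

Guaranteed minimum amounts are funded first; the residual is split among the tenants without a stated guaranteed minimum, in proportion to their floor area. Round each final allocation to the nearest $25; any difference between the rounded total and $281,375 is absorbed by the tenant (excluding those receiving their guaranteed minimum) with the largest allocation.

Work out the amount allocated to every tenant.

Guaranteed amounts: Unit 1B $84,825; Unit 2C $61,225. Remaining pool $135,325.
Remaining pool split over remaining floor area 17,671: Unit G2 57,825.76 → $57,825; Unit 1A 15,093.97 → $15,100; Unit PH2 22,614.15 → $22,625; Unit 3A 39,791.11 → $39,800.
Rounding difference −$25 applied to Unit G2 → $57,800.

Unit G2: $57,800; Unit 1B: $84,825; Unit 2C: $61,225; Unit 1A: $15,100; Unit PH2: $22,625; Unit 3A: $39,800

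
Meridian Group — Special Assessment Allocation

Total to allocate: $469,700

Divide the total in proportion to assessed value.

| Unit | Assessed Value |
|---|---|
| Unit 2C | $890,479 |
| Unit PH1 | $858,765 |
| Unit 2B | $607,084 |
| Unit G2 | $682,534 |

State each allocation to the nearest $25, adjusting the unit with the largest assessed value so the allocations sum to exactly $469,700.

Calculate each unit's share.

Assessed value total: 3,038,862.
Pro-rata amounts: Unit 2C 890,479/3,038,862 × $469,700 = 137,636.39; Unit PH1 858,765/3,038,862 × $469,700 = 132,734.53; Unit 2B 607,084/3,038,862 × $469,700 = 93,833.60; Unit G2 682,534/3,038,862 × $469,700 = 105,495.48.
Rounded to nearest $25: Unit 2C $137,625; Unit PH1 $132,725; Unit 2B $93,825; Unit G2 $105,500. Sum = $469,675.
Difference $469,700 − $469,675 = +$25 applied to largest assessed value (Unit 2C): Unit 2C becomes $137,650.

Unit 2C: $137,650 · Unit PH1: $132,725 · Unit 2B: $93,825 · Unit G2: $105,500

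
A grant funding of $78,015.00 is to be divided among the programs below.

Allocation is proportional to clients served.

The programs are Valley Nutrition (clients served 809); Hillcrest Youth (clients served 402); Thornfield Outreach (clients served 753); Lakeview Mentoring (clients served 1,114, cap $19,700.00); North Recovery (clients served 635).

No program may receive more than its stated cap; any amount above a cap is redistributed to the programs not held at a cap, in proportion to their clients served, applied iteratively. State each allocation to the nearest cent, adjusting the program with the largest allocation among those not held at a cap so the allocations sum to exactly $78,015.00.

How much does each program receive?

Valley Nutrition: $18,151.91; Hillcrest Youth: $9,019.87; Thornfield Outreach: $16,895.42; Lakeview Mentoring: $19,700.00; North Recovery: $14,247.80

Sum of clients served: 3,713.
Pro-rata shares before constraints: Valley Nutrition 16,998.1511; Hillcrest Youth 8,446.5473; Thornfield Outreach 15,821.5176; Lakeview Mentoring 23,406.6011; North Recovery 13,342.1829.
Cap binds for Lakeview Mentoring ($19,700.00); remaining pool $58,315.00 reallocated over remaining clients served 2,599.
Shares after redistribution: Valley Nutrition 18,151.9180 → $18,151.92; Hillcrest Youth 9,019.8653 → $9,019.87; Thornfield Outreach 16,895.4194 → $16,895.42; North Recovery 14,247.7972 → $14,247.80.
Rounding difference −$0.01 applied to Valley Nutrition → $18,151.91.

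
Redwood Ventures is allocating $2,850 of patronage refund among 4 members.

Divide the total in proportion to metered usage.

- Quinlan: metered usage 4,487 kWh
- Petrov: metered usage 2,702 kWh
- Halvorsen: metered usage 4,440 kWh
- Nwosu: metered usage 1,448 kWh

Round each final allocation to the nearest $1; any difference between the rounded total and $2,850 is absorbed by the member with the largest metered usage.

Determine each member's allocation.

Metered usage total: 13,077.
Unrounded shares: Quinlan 4,487/13,077 × $2,850 = 977.90; Petrov 2,702/13,077 × $2,850 = 588.87; Halvorsen 4,440/13,077 × $2,850 = 967.65; Nwosu 1,448/13,077 × $2,850 = 315.58.
At nearest $1: Quinlan $978; Petrov $589; Halvorsen $968; Nwosu $316. Sum = $2,851.
Difference $2,850 − $2,851 = −$1 applied to largest metered usage (Quinlan): Quinlan becomes $977.

Quinlan: $977 | Petrov: $589 | Halvorsen: $968 | Nwosu: $316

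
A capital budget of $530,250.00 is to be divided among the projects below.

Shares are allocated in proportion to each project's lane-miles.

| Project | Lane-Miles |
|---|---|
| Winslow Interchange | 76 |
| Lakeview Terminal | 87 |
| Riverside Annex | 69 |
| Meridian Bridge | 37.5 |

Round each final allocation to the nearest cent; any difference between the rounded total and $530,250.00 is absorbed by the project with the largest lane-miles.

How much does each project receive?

Sum of lane-miles: 76 + 87 + 69 + 37.5 = 269.5.
Unrounded shares: Winslow Interchange 149,532.4675; Lakeview Terminal 171,175.3247; Riverside Annex 135,759.7403; Meridian Bridge 73,782.4675.
After rounding (cent): Winslow Interchange $149,532.47; Lakeview Terminal $171,175.32; Riverside Annex $135,759.74; Meridian Bridge $73,782.47. Sum = $530,250.00.
Sum already equals the total — no adjustment.

Winslow Interchange: $149,532.47 | Lakeview Terminal: $171,175.32 | Riverside Annex: $135,759.74 | Meridian Bridge: $73,782.47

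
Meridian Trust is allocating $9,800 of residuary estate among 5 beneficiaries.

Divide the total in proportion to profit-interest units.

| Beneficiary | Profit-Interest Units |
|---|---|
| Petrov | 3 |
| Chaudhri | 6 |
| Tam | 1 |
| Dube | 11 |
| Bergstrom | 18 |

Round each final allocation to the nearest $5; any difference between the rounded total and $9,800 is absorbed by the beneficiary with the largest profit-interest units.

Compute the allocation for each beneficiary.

Petrov: $755 · Chaudhri: $1,510 · Tam: $250 · Dube: $2,765 · Bergstrom: $4,520

Total profit-interest units = 39.
Unrounded shares: Petrov 3/39 × $9,800 = 753.85; Chaudhri 6/39 × $9,800 = 1,507.69; Tam 1/39 × $9,800 = 251.28; Dube 11/39 × $9,800 = 2,764.10; Bergstrom 18/39 × $9,800 = 4,523.08.
Rounded to nearest $5: Petrov $755; Chaudhri $1,510; Tam $250; Dube $2,765; Bergstrom $4,525. Sum = $9,805.
Difference $9,800 − $9,805 = −$5 applied to largest profit-interest units (Bergstrom): Bergstrom becomes $4,520.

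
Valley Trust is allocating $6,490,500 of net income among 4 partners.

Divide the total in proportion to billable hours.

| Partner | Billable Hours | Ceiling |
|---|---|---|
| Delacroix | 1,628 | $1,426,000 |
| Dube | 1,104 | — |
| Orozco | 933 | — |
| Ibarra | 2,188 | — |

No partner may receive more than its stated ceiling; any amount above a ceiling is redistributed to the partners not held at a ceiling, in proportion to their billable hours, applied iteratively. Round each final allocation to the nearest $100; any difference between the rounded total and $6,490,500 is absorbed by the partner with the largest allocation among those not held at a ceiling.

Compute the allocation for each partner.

Delacroix: $1,426,000 | Dube: $1,323,400 | Orozco: $1,118,400 | Ibarra: $2,622,700

Combined billable hours = 5,853.
Proportional shares (ignoring caps): Delacroix 1,805,319.32; Dube 1,224,246.03; Orozco 1,034,620.96; Ibarra 2,426,313.69.
Capped: Delacroix ($1,426,000); residual $5,064,500 reallocated over remaining billable hours 4,225.
Remaining shares: Dube 1,323,362.84 → $1,323,400; Orozco 1,118,385.44 → $1,118,400; Ibarra 2,622,751.72 → $2,622,800.
Rounding difference −$100 applied to Ibarra → $2,622,700.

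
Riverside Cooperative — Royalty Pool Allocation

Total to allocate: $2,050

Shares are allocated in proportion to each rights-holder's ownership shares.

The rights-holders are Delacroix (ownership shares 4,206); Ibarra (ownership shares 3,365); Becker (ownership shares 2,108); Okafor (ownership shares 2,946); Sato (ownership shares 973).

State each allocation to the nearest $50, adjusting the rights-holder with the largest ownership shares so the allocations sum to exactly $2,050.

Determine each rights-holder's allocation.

Delacroix: $650 | Ibarra: $500 | Becker: $300 | Okafor: $450 | Sato: $150

Sum of ownership shares: 4,206 + 3,365 + 2,108 + 2,946 + 973 = 13,598.
Proportional shares: Delacroix 634.09; Ibarra 507.30; Becker 317.80; Okafor 444.13; Sato 146.69.
After rounding ($50): Delacroix $650; Ibarra $500; Becker $300; Okafor $450; Sato $150. Sum = $2,050.
No rounding difference to absorb.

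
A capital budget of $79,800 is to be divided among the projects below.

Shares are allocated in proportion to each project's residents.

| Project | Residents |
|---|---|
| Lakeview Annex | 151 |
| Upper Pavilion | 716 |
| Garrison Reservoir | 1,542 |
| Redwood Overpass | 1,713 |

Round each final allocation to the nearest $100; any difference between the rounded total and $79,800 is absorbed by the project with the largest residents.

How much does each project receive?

Residents total: 4,122.
Unrounded shares: Lakeview Annex 151/4,122 × $79,800 = 2,923.29; Upper Pavilion 716/4,122 × $79,800 = 13,861.43; Garrison Reservoir 1,542/4,122 × $79,800 = 29,852.40; Redwood Overpass 1,713/4,122 × $79,800 = 33,162.88.
Rounded to nearest $100: Lakeview Annex $2,900; Upper Pavilion $13,900; Garrison Reservoir $29,900; Redwood Overpass $33,200. Sum = $79,900.
Difference $79,800 − $79,900 = −$100 applied to largest residents (Redwood Overpass): Redwood Overpass becomes $33,100.

Lakeview Annex: $2,900; Upper Pavilion: $13,900; Garrison Reservoir: $29,900; Redwood Overpass: $33,100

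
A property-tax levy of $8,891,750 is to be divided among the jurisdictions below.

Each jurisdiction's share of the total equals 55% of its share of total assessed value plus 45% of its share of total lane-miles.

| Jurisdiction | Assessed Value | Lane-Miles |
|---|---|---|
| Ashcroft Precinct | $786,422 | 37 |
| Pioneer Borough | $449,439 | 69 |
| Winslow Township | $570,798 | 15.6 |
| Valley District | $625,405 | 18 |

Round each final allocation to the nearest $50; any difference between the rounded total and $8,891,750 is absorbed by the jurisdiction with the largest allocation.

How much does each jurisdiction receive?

Ashcroft Precinct: $2,641,850 · Pioneer Borough: $2,881,500 · Winslow Township: $1,594,900 · Valley District: $1,773,500

Totals — assessed value 2,432,064, lane-miles 139.6.
Composite weights (55% assessed value + 45% lane-miles): Ashcroft Precinct 0.2971; Pioneer Borough 0.3241; Winslow Township 0.1794; Valley District 0.1995.
Unrounded shares: Ashcroft Precinct 2,641,872.58; Pioneer Borough 2,881,458.28; Winslow Township 1,594,911.91; Valley District 1,773,507.24.
At nearest $50: Ashcroft Precinct $2,641,850; Pioneer Borough $2,881,450; Winslow Township $1,594,900; Valley District $1,773,500. Sum = $8,891,700.
Difference $8,891,750 − $8,891,700 = +$50 applied to largest allocation (Pioneer Borough): Pioneer Borough becomes $2,881,500.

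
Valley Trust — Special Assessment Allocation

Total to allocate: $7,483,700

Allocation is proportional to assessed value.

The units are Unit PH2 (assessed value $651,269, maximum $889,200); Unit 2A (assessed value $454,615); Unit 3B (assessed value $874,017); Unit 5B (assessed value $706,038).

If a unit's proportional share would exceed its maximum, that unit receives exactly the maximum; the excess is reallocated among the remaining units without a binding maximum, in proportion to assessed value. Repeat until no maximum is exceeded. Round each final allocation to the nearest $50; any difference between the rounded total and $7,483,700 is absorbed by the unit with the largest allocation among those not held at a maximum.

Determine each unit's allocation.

Unit PH2: $889,200 | Unit 2A: $1,473,450 | Unit 3B: $2,832,750 | Unit 5B: $2,288,300

Sum of assessed value: 2,685,939.
Proportional shares (ignoring caps): Unit PH2 1,814,598.85; Unit 2A 1,266,671.46; Unit 3B 2,435,230.67; Unit 5B 1,967,199.02.
Cap binds for Unit PH2 ($889,200); remaining pool $6,594,500 reallocated over remaining assessed value 2,034,670.
Remaining shares: Unit 2A 1,473,437.27 → $1,473,450; Unit 3B 2,832,746.89 → $2,832,750; Unit 5B 2,288,315.84 → $2,288,300.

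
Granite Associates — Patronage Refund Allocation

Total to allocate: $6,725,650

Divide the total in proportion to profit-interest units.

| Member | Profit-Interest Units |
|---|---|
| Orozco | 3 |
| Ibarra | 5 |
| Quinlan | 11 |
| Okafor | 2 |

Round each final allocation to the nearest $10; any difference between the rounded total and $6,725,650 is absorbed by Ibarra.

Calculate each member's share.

Orozco: $960,810; Ibarra: $1,601,340; Quinlan: $3,522,960; Okafor: $640,540

Total profit-interest units = 21.
Unrounded shares: Orozco 3/21 × $6,725,650 = 960,807.14; Ibarra 5/21 × $6,725,650 = 1,601,345.24; Quinlan 11/21 × $6,725,650 = 3,522,959.52; Okafor 2/21 × $6,725,650 = 640,538.10.
Rounded to nearest $10: Orozco $960,810; Ibarra $1,601,350; Quinlan $3,522,960; Okafor $640,540. Sum = $6,725,660.
Difference $6,725,650 − $6,725,660 = −$10 applied to Ibarra: Ibarra becomes $1,601,340.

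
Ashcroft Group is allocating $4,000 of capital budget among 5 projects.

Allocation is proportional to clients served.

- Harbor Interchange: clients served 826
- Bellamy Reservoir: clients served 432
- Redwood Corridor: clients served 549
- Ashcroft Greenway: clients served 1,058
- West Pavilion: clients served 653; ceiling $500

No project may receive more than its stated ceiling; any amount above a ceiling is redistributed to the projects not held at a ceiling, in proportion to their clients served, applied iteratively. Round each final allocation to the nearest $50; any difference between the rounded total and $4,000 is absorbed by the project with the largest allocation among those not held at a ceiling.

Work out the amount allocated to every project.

Total clients served = 3,518.
Pro-rata shares before constraints: Harbor Interchange 939.17; Bellamy Reservoir 491.19; Redwood Corridor 624.22; Ashcroft Greenway 1,202.96; West Pavilion 742.47.
Cap binds for West Pavilion ($500); balance $3,500 reallocated over remaining clients served 2,865.
Remaining shares: Harbor Interchange 1,009.08 → $1,000; Bellamy Reservoir 527.75 → $550; Redwood Corridor 670.68 → $650; Ashcroft Greenway 1,292.50 → $1,300.

Harbor Interchange: $1,000 | Bellamy Reservoir: $550 | Redwood Corridor: $650 | Ashcroft Greenway: $1,300 | West Pavilion: $500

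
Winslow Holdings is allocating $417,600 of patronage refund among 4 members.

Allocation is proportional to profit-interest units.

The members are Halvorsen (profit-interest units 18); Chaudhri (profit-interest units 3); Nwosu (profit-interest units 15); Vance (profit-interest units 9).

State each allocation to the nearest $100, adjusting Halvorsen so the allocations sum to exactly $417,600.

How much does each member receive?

Halvorsen: $167,100 · Chaudhri: $27,800 · Nwosu: $139,200 · Vance: $83,500

Profit-interest units total: 45.
Raw shares: Halvorsen 18/45 × $417,600 = 167,040.00; Chaudhri 3/45 × $417,600 = 27,840.00; Nwosu 15/45 × $417,600 = 139,200.00; Vance 9/45 × $417,600 = 83,520.00.
At nearest $100: Halvorsen $167,000; Chaudhri $27,800; Nwosu $139,200; Vance $83,500. Sum = $417,500.
Difference $417,600 − $417,500 = +$100 applied to Halvorsen: Halvorsen becomes $167,100.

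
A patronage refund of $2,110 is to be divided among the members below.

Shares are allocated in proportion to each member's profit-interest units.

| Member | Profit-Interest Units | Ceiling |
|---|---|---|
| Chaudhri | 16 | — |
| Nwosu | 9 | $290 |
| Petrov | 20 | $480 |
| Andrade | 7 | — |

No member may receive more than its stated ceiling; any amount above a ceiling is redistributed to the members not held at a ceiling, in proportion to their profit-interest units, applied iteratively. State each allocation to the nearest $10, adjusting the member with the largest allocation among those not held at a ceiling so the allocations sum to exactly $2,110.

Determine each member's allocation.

Total profit-interest units = 52.
Unconstrained shares: Chaudhri 649.23; Nwosu 365.19; Petrov 811.54; Andrade 284.04.
Held at cap: Nwosu ($290), Petrov ($480); balance $1,340 reallocated over remaining profit-interest units 23.
Redistributed shares: Chaudhri 932.17 → $930; Andrade 407.83 → $410.

Chaudhri: $930 | Nwosu: $290 | Petrov: $480 | Andrade: $410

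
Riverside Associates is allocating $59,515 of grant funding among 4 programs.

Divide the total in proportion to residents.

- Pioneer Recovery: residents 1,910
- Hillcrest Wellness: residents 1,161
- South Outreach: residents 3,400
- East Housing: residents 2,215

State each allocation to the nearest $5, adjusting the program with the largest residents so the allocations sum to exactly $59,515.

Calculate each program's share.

Combined residents = 8,686.
Raw shares: Pioneer Recovery 1,910/8,686 × $59,515 = 13,087.00; Hillcrest Wellness 1,161/8,686 × $59,515 = 7,954.98; South Outreach 3,400/8,686 × $59,515 = 23,296.22; East Housing 2,215/8,686 × $59,515 = 15,176.80.
Rounded to nearest $5: Pioneer Recovery $13,085; Hillcrest Wellness $7,955; South Outreach $23,295; East Housing $15,175. Sum = $59,510.
Difference $59,515 − $59,510 = +$5 applied to largest residents (South Outreach): South Outreach becomes $23,300.

Pioneer Recovery: $13,085; Hillcrest Wellness: $7,955; South Outreach: $23,300; East Housing: $15,175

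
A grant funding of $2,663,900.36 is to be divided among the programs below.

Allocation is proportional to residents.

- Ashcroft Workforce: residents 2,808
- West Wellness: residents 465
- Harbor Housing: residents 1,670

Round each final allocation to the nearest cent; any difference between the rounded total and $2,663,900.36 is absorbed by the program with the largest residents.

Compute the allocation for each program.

Total residents = 2,808 + 465 + 1,670 = 4,943.
Raw shares: Ashcroft Workforce 1,513,298.0398; West Wellness 250,599.5686; Harbor Housing 900,002.7516.
Rounded to nearest cent: Ashcroft Workforce $1,513,298.04; West Wellness $250,599.57; Harbor Housing $900,002.75. Sum = $2,663,900.36.
No rounding difference to absorb.

Ashcroft Workforce: $1,513,298.04; West Wellness: $250,599.57; Harbor Housing: $900,002.75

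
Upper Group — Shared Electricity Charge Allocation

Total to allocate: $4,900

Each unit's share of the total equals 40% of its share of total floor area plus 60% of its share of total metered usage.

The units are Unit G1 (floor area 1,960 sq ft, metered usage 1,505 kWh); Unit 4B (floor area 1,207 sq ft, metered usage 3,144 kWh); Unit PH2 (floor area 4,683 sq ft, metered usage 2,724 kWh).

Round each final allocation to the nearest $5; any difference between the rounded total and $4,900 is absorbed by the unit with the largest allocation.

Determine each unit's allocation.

Unit G1: $1,090; Unit 4B: $1,555; Unit PH2: $2,255

Totals — floor area 7,850, metered usage 7,373.
Composite weights (40% floor area + 60% metered usage): Unit G1 0.2223; Unit 4B 0.3174; Unit PH2 0.4603.
Pro-rata amounts: Unit G1 1,089.50; Unit 4B 1,555.04; Unit PH2 2,255.46.
Rounded to nearest $5: Unit G1 $1,090; Unit 4B $1,555; Unit PH2 $2,255. Sum = $4,900.
No rounding difference to absorb.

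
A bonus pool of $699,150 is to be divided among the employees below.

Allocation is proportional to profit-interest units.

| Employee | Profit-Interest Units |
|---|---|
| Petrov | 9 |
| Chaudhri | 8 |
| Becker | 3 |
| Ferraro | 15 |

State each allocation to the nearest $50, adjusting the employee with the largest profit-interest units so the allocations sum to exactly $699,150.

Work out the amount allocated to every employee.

Petrov: $179,800 · Chaudhri: $159,800 · Becker: $59,950 · Ferraro: $299,600

Total profit-interest units = 35.
Pro-rata amounts: Petrov 9/35 × $699,150 = 179,781.43; Chaudhri 8/35 × $699,150 = 159,805.71; Becker 3/35 × $699,150 = 59,927.14; Ferraro 15/35 × $699,150 = 299,635.71.
At nearest $50: Petrov $179,800; Chaudhri $159,800; Becker $59,950; Ferraro $299,650. Sum = $699,200.
Difference $699,150 − $699,200 = −$50 applied to largest profit-interest units (Ferraro): Ferraro becomes $299,600.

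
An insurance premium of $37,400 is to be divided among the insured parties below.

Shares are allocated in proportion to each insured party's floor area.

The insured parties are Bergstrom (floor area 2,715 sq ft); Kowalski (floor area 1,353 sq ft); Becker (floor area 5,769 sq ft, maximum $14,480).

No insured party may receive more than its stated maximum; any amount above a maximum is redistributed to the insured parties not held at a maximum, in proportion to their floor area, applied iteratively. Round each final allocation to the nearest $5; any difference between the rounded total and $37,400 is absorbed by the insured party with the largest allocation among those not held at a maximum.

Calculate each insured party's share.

Combined floor area = 9,837.
Pro-rata shares before constraints: Bergstrom 10,322.35; Kowalski 5,144.07; Becker 21,933.58.
Capped: Becker ($14,480); residual $22,920 reallocated over remaining floor area 4,068.
Shares after redistribution: Bergstrom 15,296.90 → $15,295; Kowalski 7,623.10 → $7,625.

Bergstrom: $15,295 · Kowalski: $7,625 · Becker: $14,480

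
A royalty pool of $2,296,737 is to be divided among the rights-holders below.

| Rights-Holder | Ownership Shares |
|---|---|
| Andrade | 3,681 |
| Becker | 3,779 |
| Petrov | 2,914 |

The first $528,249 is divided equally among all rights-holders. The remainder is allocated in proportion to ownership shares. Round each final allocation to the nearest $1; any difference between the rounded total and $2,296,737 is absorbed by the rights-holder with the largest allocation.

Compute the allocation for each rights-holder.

Andrade: $803,595 | Becker: $820,300 | Petrov: $672,842

$528,249 shared equally gives $176,083 per rights-holder.
Remainder $1,768,488 by ownership shares (total 10,374): Andrade 627,511.503 → $627,512; Becker 644,217.87 → $644,218; Petrov 496,758.63 → $496,759.
Rounding difference −$1 on remainder applied to Becker.
Totals: Andrade $176,083 + $627,512 = $803,595; Becker $176,083 + $644,217 = $820,300; Petrov $176,083 + $496,759 = $672,842.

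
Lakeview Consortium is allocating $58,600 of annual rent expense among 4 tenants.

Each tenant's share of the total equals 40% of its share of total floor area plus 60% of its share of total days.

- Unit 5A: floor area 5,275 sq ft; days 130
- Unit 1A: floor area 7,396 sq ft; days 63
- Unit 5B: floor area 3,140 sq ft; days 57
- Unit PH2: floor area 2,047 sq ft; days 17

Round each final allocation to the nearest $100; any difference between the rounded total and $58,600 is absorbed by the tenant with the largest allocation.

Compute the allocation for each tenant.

Floor area total 17,858; days total 267.
Combined weights (40% floor area + 60% days): Unit 5A 0.4103; Unit 1A 0.3072; Unit 5B 0.1984; Unit PH2 0.0841.
Unrounded shares: Unit 5A 24,042.94; Unit 1A 18,004.00; Unit 5B 11,627.56; Unit PH2 4,925.50.
At nearest $100: Unit 5A $24,000; Unit 1A $18,000; Unit 5B $11,600; Unit PH2 $4,900. Sum = $58,500.
Difference $58,600 − $58,500 = +$100 applied to largest allocation (Unit 5A): Unit 5A becomes $24,100.

Unit 5A: $24,100 · Unit 1A: $18,000 · Unit 5B: $11,600 · Unit PH2: $4,900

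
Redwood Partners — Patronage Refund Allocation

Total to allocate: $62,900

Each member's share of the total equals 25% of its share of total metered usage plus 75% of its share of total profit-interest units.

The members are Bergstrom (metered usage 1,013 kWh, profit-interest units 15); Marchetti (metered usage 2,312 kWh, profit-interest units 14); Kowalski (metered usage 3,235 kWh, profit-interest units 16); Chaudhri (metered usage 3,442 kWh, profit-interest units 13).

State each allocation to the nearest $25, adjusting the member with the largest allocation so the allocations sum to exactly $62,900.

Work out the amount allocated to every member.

Totals — metered usage 10,002, profit-interest units 58.
Combined weights (25% metered usage + 75% profit-interest units): Bergstrom 0.2193; Marchetti 0.2388; Kowalski 0.2878; Chaudhri 0.2541.
Unrounded shares: Bergstrom 13,793.06; Marchetti 15,021.96; Kowalski 18,099.81; Chaudhri 15,985.17.
At nearest $25: Bergstrom $13,800; Marchetti $15,025; Kowalski $18,100; Chaudhri $15,975. Sum = $62,900.
Sum already equals the total — no adjustment.

Bergstrom: $13,800; Marchetti: $15,025; Kowalski: $18,100; Chaudhri: $15,975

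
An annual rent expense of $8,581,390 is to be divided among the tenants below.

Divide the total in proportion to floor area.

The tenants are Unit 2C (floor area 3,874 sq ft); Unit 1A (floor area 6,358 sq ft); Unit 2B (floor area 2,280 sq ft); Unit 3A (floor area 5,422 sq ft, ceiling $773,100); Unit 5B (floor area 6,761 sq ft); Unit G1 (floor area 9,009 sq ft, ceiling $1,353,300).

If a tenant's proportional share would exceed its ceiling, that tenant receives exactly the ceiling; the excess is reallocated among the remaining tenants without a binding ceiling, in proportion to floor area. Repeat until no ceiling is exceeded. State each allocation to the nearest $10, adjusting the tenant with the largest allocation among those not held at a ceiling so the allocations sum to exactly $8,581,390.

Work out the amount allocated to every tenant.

Unit 2C: $1,297,500; Unit 1A: $2,129,450; Unit 2B: $763,630; Unit 3A: $773,100; Unit 5B: $2,264,410; Unit G1: $1,353,300

Total floor area = 33,704.
Unconstrained shares: Unit 2C 986,360.81; Unit 1A 1,618,813.13; Unit 2B 580,511.78; Unit 3A 1,380,497.76; Unit 5B 1,721,421.13; Unit G1 2,293,785.38.
Cap binds for Unit 3A ($773,100), Unit G1 ($1,353,300); remaining pool $6,454,990 reallocated over remaining floor area 19,273.
Redistributed shares: Unit 2C 1,297,495.53 → $1,297,500; Unit 1A 2,129,446.71 → $2,129,450; Unit 2B 763,626.69 → $763,630; Unit 5B 2,264,421.08 → $2,264,420.
Rounding difference −$10 applied to Unit 5B → $2,264,410.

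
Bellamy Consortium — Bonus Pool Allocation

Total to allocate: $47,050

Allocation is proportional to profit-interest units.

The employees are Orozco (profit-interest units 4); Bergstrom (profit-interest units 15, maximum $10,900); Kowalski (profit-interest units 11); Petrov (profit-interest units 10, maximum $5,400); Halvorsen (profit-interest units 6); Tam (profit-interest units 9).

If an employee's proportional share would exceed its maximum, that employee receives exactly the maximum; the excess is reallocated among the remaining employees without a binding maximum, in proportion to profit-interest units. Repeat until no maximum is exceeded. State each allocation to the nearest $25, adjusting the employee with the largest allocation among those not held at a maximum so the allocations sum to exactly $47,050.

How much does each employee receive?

Combined profit-interest units = 55.
Unconstrained shares: Orozco 3,421.82; Bergstrom 12,831.82; Kowalski 9,410.00; Petrov 8,554.55; Halvorsen 5,132.73; Tam 7,699.09.
Capped: Bergstrom ($10,900), Petrov ($5,400); residual $30,750 reallocated over remaining profit-interest units 30.
Remaining shares: Orozco 4,100.00 → $4,100; Kowalski 11,275.00 → $11,275; Halvorsen 6,150.00 → $6,150; Tam 9,225.00 → $9,225.

Orozco: $4,100 | Bergstrom: $10,900 | Kowalski: $11,275 | Petrov: $5,400 | Halvorsen: $6,150 | Tam: $9,225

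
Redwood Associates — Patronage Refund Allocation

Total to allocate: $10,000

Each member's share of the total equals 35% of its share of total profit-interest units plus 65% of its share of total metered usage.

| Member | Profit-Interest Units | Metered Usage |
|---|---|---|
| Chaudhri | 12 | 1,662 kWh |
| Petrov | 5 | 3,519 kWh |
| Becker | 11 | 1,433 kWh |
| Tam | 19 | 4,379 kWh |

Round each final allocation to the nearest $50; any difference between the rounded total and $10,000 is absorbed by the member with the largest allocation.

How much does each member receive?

Profit-interest units total 47; metered usage total 10,993.
Blended shares (35% profit-interest units + 65% metered usage): Chaudhri 0.1876; Petrov 0.2453; Becker 0.1666; Tam 0.4004.
Proportional shares: Chaudhri 1,876.33; Petrov 2,453.07; Becker 1,666.46; Tam 4,004.13.
At nearest $50: Chaudhri $1,900; Petrov $2,450; Becker $1,650; Tam $4,000. Sum = $10,000.
Sum already equals the total — no adjustment.

Chaudhri: $1,900 · Petrov: $2,450 · Becker: $1,650 · Tam: $4,000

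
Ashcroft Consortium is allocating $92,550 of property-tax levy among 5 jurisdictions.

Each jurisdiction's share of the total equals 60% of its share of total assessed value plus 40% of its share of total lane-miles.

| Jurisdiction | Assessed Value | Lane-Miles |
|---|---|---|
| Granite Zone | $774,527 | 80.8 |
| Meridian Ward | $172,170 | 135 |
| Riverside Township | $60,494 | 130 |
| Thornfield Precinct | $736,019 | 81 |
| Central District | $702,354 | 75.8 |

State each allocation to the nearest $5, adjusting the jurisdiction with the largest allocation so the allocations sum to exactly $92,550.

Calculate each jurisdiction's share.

Granite Zone: $23,535 | Meridian Ward: $13,855 | Riverside Township: $10,950 | Thornfield Precinct: $22,680 | Central District: $21,530

Totals — assessed value 2,445,564, lane-miles 502.6.
Blended shares (60% assessed value + 40% lane-miles): Granite Zone 0.2543; Meridian Ward 0.1497; Riverside Township 0.1183; Thornfield Precinct 0.2450; Central District 0.2326.
Unrounded shares: Granite Zone 23,538.22; Meridian Ward 13,853.06; Riverside Township 10,949.01; Thornfield Precinct 22,678.57; Central District 21,531.14.
After rounding ($5): Granite Zone $23,540; Meridian Ward $13,855; Riverside Township $10,950; Thornfield Precinct $22,680; Central District $21,530. Sum = $92,555.
Difference $92,550 − $92,555 = −$5 applied to largest allocation (Granite Zone): Granite Zone becomes $23,535.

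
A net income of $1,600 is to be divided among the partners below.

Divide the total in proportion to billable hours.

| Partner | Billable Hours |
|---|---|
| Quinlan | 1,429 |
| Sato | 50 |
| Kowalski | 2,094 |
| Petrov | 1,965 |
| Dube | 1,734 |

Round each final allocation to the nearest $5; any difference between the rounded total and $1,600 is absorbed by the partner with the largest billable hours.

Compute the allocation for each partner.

Quinlan: $315 · Sato: $10 · Kowalski: $465 · Petrov: $430 · Dube: $380

Sum of billable hours: 1,429 + 50 + 2,094 + 1,965 + 1,734 = 7,272.
Proportional shares: Quinlan 314.41; Sato 11.00; Kowalski 460.73; Petrov 432.34; Dube 381.52.
Rounded to nearest $5: Quinlan $315; Sato $10; Kowalski $460; Petrov $430; Dube $380. Sum = $1,595.
Difference $1,600 − $1,595 = +$5 applied to largest billable hours (Kowalski): Kowalski becomes $465.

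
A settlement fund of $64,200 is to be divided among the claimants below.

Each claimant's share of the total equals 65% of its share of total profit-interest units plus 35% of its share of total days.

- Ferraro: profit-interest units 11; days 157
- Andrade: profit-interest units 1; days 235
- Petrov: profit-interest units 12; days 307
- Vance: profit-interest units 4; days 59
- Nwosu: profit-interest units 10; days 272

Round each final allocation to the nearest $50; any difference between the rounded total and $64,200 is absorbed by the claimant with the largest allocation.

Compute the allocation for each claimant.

Ferraro: $15,500 | Andrade: $6,200 | Petrov: $19,900 | Vance: $5,700 | Nwosu: $16,900

Totals — profit-interest units 38, days 1,030.
Combined weights (65% profit-interest units + 35% days): Ferraro 0.2415; Andrade 0.0970; Petrov 0.3096; Vance 0.0885; Nwosu 0.2635.
Unrounded shares: Ferraro 15,504.78; Andrade 6,224.81; Petrov 19,875.26; Vance 5,679.75; Nwosu 16,915.40.
Rounded to nearest $50: Ferraro $15,500; Andrade $6,200; Petrov $19,900; Vance $5,700; Nwosu $16,900. Sum = $64,200.
Rounded total matches; no reconciliation needed.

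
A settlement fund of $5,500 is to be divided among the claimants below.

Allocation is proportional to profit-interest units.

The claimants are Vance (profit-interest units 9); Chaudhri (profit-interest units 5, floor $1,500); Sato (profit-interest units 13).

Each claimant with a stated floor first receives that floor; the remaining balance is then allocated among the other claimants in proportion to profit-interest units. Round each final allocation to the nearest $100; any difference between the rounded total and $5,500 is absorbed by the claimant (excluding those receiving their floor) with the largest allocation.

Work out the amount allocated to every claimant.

Vance: $1,600; Chaudhri: $1,500; Sato: $2,400

Guaranteed amounts: Chaudhri $1,500. Residual $4,000.
Residual split over remaining profit-interest units 22: Vance 1,636.36 → $1,600; Sato 2,363.64 → $2,400.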